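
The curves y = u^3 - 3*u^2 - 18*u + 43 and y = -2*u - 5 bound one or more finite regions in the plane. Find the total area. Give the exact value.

517/2

Set the curves equal: u^3 - 3*u^2 - 18*u + 43 = -2*u - 5, so u^3 - 3*u^2 - 16*u + 48 = 0, which factors as (u - 4)*(u - 3)*(u + 4) = 0. The curves meet at u = -4, 3, 4.
On [-4, 3], y = u^3 - 3*u^2 - 18*u + 43 is on top; that piece has area ∫[-4,3] (u^3 - 3*u^2 - 16*u + 48) du = 1029/4.
On [3, 4], y = -2*u - 5 is on top; that piece has area ∫[3,4] (-(u^3 - 3*u^2 - 16*u + 48)) du = 5/4.
Total enclosed area = 1029/4 + 5/4 = 517/2.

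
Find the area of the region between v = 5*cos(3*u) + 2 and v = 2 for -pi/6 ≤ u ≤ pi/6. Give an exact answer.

10/3

On [-pi/6, pi/6], (5*cos(3*u) + 2) - (2) = 5*cos(3*u) is ≥ 0 throughout, so the area is a single integral of |5*cos(3*u)|.
∫[-pi/6,pi/6] (5*cos(3*u)) du = 10/3.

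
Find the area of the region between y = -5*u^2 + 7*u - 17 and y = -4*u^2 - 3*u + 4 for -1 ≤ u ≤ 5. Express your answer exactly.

The difference (-5*u^2 + 7*u - 17) - (-4*u^2 - 3*u + 4) = -u^2 + 10*u - 21 changes sign at u = 3 inside [-1, 5], so split the integral there.
∫[-1,3] (-u^2 + 10*u - 21) du = -160/3; the area of that piece is 160/3.
∫[3,5] (-u^2 + 10*u - 21) du = 16/3.
Total area = 160/3 + 16/3 = 176/3.

176/3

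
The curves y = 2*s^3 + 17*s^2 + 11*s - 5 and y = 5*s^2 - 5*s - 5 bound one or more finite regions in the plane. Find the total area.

Set the curves equal: 2*s^3 + 17*s^2 + 11*s - 5 = 5*s^2 - 5*s - 5, so 2*s^3 + 12*s^2 + 16*s = 0, which factors as 2*s*(s + 2)*(s + 4) = 0. The curves meet at s = -4, -2, 0.
On [-4, -2], y = 2*s^3 + 17*s^2 + 11*s - 5 is on top; that piece has area ∫[-4,-2] (2*s^3 + 12*s^2 + 16*s) ds = 8.
On [-2, 0], y = 5*s^2 - 5*s - 5 is on top; that piece has area ∫[-2,0] (-(2*s^3 + 12*s^2 + 16*s)) ds = 8.
Total enclosed area = 8 + 8 = 16.

16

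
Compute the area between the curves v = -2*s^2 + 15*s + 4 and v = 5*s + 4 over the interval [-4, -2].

On [-4, -2], (-2*s^2 + 15*s + 4) - (5*s + 4) = -2*s^2 + 10*s is ≤ 0 throughout, so the area is a single integral of |-2*s^2 + 10*s|.
∫[-4,-2] (-2*s^2 + 10*s) ds = -292/3; the area of that piece is 292/3.

292/3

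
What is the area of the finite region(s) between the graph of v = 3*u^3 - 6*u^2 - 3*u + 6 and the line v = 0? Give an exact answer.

37/4

The curve meets the u-axis where 3*u^3 - 6*u^2 - 3*u + 6 = 0, i.e. 3*(u - 2)*(u - 1)*(u + 1) = 0, at u = -1, 1, 2.
On [-1, 1] the curve lies above the axis; ∫[-1,1] (3*u^3 - 6*u^2 - 3*u + 6) du = 8, giving area 8.
On [1, 2] the curve lies below the axis; ∫[1,2] (3*u^3 - 6*u^2 - 3*u + 6) du = -5/4, giving area 5/4.
Total area = 8 + 5/4 = 37/4.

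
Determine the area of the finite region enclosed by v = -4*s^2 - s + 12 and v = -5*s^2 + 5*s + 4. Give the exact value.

4/3

Set the curves equal: -4*s^2 - s + 12 = -5*s^2 + 5*s + 4, so s^2 - 6*s + 8 = 0, which factors as (s - 4)*(s - 2) = 0. The curves meet at s = 2, 4.
On [2, 4], v = -5*s^2 + 5*s + 4 is on top; that piece has area ∫[2,4] (-(s^2 - 6*s + 8)) ds = 4/3.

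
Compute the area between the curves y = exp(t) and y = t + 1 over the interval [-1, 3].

-8 - exp(-1) + exp(3)

On [-1, 3], (exp(t)) - (t + 1) = -t + exp(t) - 1 is ≥ 0 throughout, so the area is a single integral of |-t + exp(t) - 1|.
∫[-1,3] (-t + exp(t) - 1) dt = -8 - exp(-1) + exp(3).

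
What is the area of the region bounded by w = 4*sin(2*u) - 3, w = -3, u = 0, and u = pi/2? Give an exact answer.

On [0, pi/2], (4*sin(2*u) - 3) - (-3) = 4*sin(2*u) is ≥ 0 throughout, so the area is a single integral of |4*sin(2*u)|.
∫[0,pi/2] (4*sin(2*u)) du = 4.

4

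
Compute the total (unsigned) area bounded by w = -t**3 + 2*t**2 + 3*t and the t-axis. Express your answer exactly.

71/6

The curve meets the t-axis where -t**3 + 2*t**2 + 3*t = 0, i.e. -t*(t - 3)*(t + 1) = 0, at t = -1, 0, 3.
On [-1, 0] the curve lies below the axis; ∫[-1,0] (-t**3 + 2*t**2 + 3*t) dt = -7/12, giving area 7/12.
On [0, 3] the curve lies above the axis; ∫[0,3] (-t**3 + 2*t**2 + 3*t) dt = 45/4, giving area 45/4.
Total area = 7/12 + 45/4 = 71/6.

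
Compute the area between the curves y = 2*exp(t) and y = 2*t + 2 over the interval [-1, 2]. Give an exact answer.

-9 - 2*exp(-1) + 2*exp(2)

On [-1, 2], (2*exp(t)) - (2*t + 2) = -2*t + 2*exp(t) - 2 is ≥ 0 throughout, so the area is a single integral of |-2*t + 2*exp(t) - 2|.
∫[-1,2] (-2*t + 2*exp(t) - 2) dt = -9 - 2*exp(-1) + 2*exp(2).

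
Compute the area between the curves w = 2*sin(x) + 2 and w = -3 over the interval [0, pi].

On [0, pi], (2*sin(x) + 2) - (-3) = 2*sin(x) + 5 is ≥ 0 throughout, so the area is a single integral of |2*sin(x) + 5|.
∫[0,pi] (2*sin(x) + 5) dx = 4 + 5*pi.

4 + 5*pi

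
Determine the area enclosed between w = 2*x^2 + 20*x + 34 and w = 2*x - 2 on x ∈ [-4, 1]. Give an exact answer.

The difference (2*x^2 + 20*x + 34) - (2*x - 2) = 2*x^2 + 18*x + 36 changes sign at x = -3 inside [-4, 1], so split the integral there.
∫[-4,-3] (2*x^2 + 18*x + 36) dx = -7/3; the area of that piece is 7/3.
∫[-3,1] (2*x^2 + 18*x + 36) dx = 272/3.
Total area = 7/3 + 272/3 = 93.

93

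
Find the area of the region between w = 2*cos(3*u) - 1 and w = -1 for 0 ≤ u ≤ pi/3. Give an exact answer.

The difference (2*cos(3*u) - 1) - (-1) = 2*cos(3*u) changes sign at u = pi/6 inside [0, pi/3], so split the integral there.
∫[0,pi/6] (2*cos(3*u)) du = 2/3.
∫[pi/6,pi/3] (2*cos(3*u)) du = -2/3; the area of that piece is 2/3.
Total area = 2/3 + 2/3 = 4/3.

4/3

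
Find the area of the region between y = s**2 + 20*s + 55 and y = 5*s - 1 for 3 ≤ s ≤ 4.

725/6

On [3, 4], (s**2 + 20*s + 55) - (5*s - 1) = s**2 + 15*s + 56 is ≥ 0 throughout, so the area is a single integral of |s**2 + 15*s + 56|.
∫[3,4] (s**2 + 15*s + 56) ds = 725/6.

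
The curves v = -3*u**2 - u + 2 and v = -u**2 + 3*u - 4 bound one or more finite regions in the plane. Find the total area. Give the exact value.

64/3

Set the curves equal: -3*u**2 - u + 2 = -u**2 + 3*u - 4, so -2*u**2 - 4*u + 6 = 0, which factors as -2*(u - 1)*(u + 3) = 0. The curves meet at u = -3, 1.
On [-3, 1], v = -3*u**2 - u + 2 is on top; that piece has area ∫[-3,1] (-2*u**2 - 4*u + 6) du = 64/3.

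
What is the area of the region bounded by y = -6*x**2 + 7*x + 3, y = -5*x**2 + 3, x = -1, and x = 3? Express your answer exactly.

The difference (-6*x**2 + 7*x + 3) - (-5*x**2 + 3) = -x**2 + 7*x changes sign at x = 0 inside [-1, 3], so split the integral there.
∫[-1,0] (-x**2 + 7*x) dx = -23/6; the area of that piece is 23/6.
∫[0,3] (-x**2 + 7*x) dx = 45/2.
Total area = 23/6 + 45/2 = 79/3.

79/3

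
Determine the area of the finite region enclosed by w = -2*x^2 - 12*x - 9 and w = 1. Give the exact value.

64/3

Set the curves equal: -2*x^2 - 12*x - 9 = 1, so -2*x^2 - 12*x - 10 = 0, which factors as -2*(x + 1)*(x + 5) = 0. The curves meet at x = -5, -1.
On [-5, -1], w = -2*x^2 - 12*x - 9 is on top; that piece has area ∫[-5,-1] (-2*x^2 - 12*x - 10) dx = 64/3.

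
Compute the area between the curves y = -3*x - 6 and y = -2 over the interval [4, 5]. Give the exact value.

On [4, 5], (-3*x - 6) - (-2) = -3*x - 4 is ≤ 0 throughout, so the area is a single integral of |-3*x - 4|.
∫[4,5] (-3*x - 4) dx = -35/2; the area of that piece is 35/2.

35/2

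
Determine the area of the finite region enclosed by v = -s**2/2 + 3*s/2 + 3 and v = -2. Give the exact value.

Set the curves equal: -s**2/2 + 3*s/2 + 3 = -2, so -s**2/2 + 3*s/2 + 5 = 0, which factors as -(s - 5)*(s + 2)/2 = 0. The curves meet at s = -2, 5.
On [-2, 5], v = -s**2/2 + 3*s/2 + 3 is on top; that piece has area ∫[-2,5] (-s**2/2 + 3*s/2 + 5) ds = 343/12.

343/12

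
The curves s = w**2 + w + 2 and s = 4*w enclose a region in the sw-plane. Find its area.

Both boundary curves give s as a function of w, so integrate with respect to w. Setting them equal: w**2 - 3*w + 2 = 0, i.e. (w - 2)*(w - 1) = 0, so they meet at w = 1, 2.
For w in [1, 2], s = w**2 + w + 2 is on the left; area = ∫[1,2] (-(w**2 - 3*w + 2)) dw = 1/6.

1/6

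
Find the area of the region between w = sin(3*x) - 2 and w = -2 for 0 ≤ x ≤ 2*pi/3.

The difference (sin(3*x) - 2) - (-2) = sin(3*x) changes sign at x = pi/3 inside [0, 2*pi/3], so split the integral there.
∫[0,pi/3] (sin(3*x)) dx = 2/3.
∫[pi/3,2*pi/3] (sin(3*x)) dx = -2/3; the area of that piece is 2/3.
Total area = 2/3 + 2/3 = 4/3.

4/3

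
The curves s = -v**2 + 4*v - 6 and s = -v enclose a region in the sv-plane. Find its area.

Both boundary curves give s as a function of v, so integrate with respect to v. Setting them equal: -v**2 + 5*v - 6 = 0, i.e. -(v - 3)*(v - 2) = 0, so they meet at v = 2, 3.
For v in [2, 3], s = -v**2 + 4*v - 6 is on the right; area = ∫[2,3] (-v**2 + 5*v - 6) dv = 1/6.

1/6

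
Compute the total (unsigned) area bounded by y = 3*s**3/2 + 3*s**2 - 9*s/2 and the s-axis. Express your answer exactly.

71/4

The curve meets the s-axis where 3*s**3/2 + 3*s**2 - 9*s/2 = 0, i.e. 3*s*(s - 1)*(s + 3)/2 = 0, at s = -3, 0, 1.
On [-3, 0] the curve lies above the axis; ∫[-3,0] (3*s**3/2 + 3*s**2 - 9*s/2) ds = 135/8, giving area 135/8.
On [0, 1] the curve lies below the axis; ∫[0,1] (3*s**3/2 + 3*s**2 - 9*s/2) ds = -7/8, giving area 7/8.
Total area = 135/8 + 7/8 = 71/4.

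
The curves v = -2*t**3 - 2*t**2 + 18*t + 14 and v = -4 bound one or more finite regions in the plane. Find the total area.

Set the curves equal: -2*t**3 - 2*t**2 + 18*t + 14 = -4, so -2*t**3 - 2*t**2 + 18*t + 18 = 0, which factors as -2*(t - 3)*(t + 1)*(t + 3) = 0. The curves meet at t = -3, -1, 3.
On [-3, -1], v = -4 is on top; that piece has area ∫[-3,-1] (-(-2*t**3 - 2*t**2 + 18*t + 18)) dt = 40/3.
On [-1, 3], v = -2*t**3 - 2*t**2 + 18*t + 14 is on top; that piece has area ∫[-1,3] (-2*t**3 - 2*t**2 + 18*t + 18) dt = 256/3.
Total enclosed area = 40/3 + 256/3 = 296/3.

296/3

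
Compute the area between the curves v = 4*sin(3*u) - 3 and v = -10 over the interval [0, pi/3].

8/3 + 7*pi/3

On [0, pi/3], (4*sin(3*u) - 3) - (-10) = 4*sin(3*u) + 7 is ≥ 0 throughout, so the area is a single integral of |4*sin(3*u) + 7|.
∫[0,pi/3] (4*sin(3*u) + 7) du = 8/3 + 7*pi/3.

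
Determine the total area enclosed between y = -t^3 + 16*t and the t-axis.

The curve meets the t-axis where -t^3 + 16*t = 0, i.e. -t*(t - 4)*(t + 4) = 0, at t = -4, 0, 4.
On [-4, 0] the curve lies below the axis; ∫[-4,0] (-t^3 + 16*t) dt = -64, giving area 64.
On [0, 4] the curve lies above the axis; ∫[0,4] (-t^3 + 16*t) dt = 64, giving area 64.
Total area = 64 + 64 = 128.

128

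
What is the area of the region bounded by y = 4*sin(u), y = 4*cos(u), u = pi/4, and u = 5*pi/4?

On [pi/4, 5*pi/4], (4*sin(u)) - (4*cos(u)) = 4*sin(u) - 4*cos(u) is ≥ 0 throughout, so the area is a single integral of |4*sin(u) - 4*cos(u)|.
∫[pi/4,5*pi/4] (4*sin(u) - 4*cos(u)) du = 8*sqrt(2).

8*sqrt(2)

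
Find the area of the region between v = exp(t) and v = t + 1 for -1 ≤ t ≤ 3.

On [-1, 3], (exp(t)) - (t + 1) = -t + exp(t) - 1 is ≥ 0 throughout, so the area is a single integral of |-t + exp(t) - 1|.
∫[-1,3] (-t + exp(t) - 1) dt = -8 - exp(-1) + exp(3).

-8 - exp(-1) + exp(3)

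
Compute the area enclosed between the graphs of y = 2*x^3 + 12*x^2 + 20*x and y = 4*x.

16

Set the curves equal: 2*x^3 + 12*x^2 + 20*x = 4*x, so 2*x^3 + 12*x^2 + 16*x = 0, which factors as 2*x*(x + 2)*(x + 4) = 0. The curves meet at x = -4, -2, 0.
On [-4, -2], y = 2*x^3 + 12*x^2 + 20*x is on top; that piece has area ∫[-4,-2] (2*x^3 + 12*x^2 + 16*x) dx = 8.
On [-2, 0], y = 4*x is on top; that piece has area ∫[-2,0] (-(2*x^3 + 12*x^2 + 16*x)) dx = 8.
Total enclosed area = 8 + 8 = 16.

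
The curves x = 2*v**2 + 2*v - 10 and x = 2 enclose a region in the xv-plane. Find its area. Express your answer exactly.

Both boundary curves give x as a function of v, so integrate with respect to v. Setting them equal: 2*v**2 + 2*v - 12 = 0, i.e. 2*(v - 2)*(v + 3) = 0, so they meet at v = -3, 2.
For v in [-3, 2], x = 2*v**2 + 2*v - 10 is on the left; area = ∫[-3,2] (-(2*v**2 + 2*v - 12)) dv = 125/3.

125/3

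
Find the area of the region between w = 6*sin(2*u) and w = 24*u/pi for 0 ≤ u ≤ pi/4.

On [0, pi/4], (6*sin(2*u)) - (24*u/pi) = -24*u/pi + 6*sin(2*u) is ≥ 0 throughout, so the area is a single integral of |-24*u/pi + 6*sin(2*u)|.
∫[0,pi/4] (-24*u/pi + 6*sin(2*u)) du = 3 - 3*pi/4.

3 - 3*pi/4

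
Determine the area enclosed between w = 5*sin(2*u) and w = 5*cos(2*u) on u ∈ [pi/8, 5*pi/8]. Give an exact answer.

5*sqrt(2)

On [pi/8, 5*pi/8], (5*sin(2*u)) - (5*cos(2*u)) = 5*sin(2*u) - 5*cos(2*u) is ≥ 0 throughout, so the area is a single integral of |5*sin(2*u) - 5*cos(2*u)|.
∫[pi/8,5*pi/8] (5*sin(2*u) - 5*cos(2*u)) du = 5*sqrt(2).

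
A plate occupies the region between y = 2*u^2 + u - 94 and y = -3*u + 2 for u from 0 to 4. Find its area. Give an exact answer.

928/3

On [0, 4], (2*u^2 + u - 94) - (-3*u + 2) = 2*u^2 + 4*u - 96 is ≤ 0 throughout, so the area is a single integral of |2*u^2 + 4*u - 96|.
∫[0,4] (2*u^2 + 4*u - 96) du = -928/3; the area of that piece is 928/3.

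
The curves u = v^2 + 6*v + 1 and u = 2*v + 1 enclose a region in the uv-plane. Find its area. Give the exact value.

Both boundary curves give u as a function of v, so integrate with respect to v. Setting them equal: v^2 + 4*v = 0, i.e. v*(v + 4) = 0, so they meet at v = -4, 0.
For v in [-4, 0], u = v^2 + 6*v + 1 is on the left; area = ∫[-4,0] (-(v^2 + 4*v)) dv = 32/3.

32/3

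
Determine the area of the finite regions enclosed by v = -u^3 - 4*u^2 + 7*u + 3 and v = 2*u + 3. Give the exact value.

443/6

Set the curves equal: -u^3 - 4*u^2 + 7*u + 3 = 2*u + 3, so -u^3 - 4*u^2 + 5*u = 0, which factors as -u*(u - 1)*(u + 5) = 0. The curves meet at u = -5, 0, 1.
On [-5, 0], v = 2*u + 3 is on top; that piece has area ∫[-5,0] (-(-u^3 - 4*u^2 + 5*u)) du = 875/12.
On [0, 1], v = -u^3 - 4*u^2 + 7*u + 3 is on top; that piece has area ∫[0,1] (-u^3 - 4*u^2 + 5*u) du = 11/12.
Total enclosed area = 875/12 + 11/12 = 443/6.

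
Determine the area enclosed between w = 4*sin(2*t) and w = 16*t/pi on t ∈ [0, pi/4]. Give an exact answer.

On [0, pi/4], (4*sin(2*t)) - (16*t/pi) = -16*t/pi + 4*sin(2*t) is ≥ 0 throughout, so the area is a single integral of |-16*t/pi + 4*sin(2*t)|.
∫[0,pi/4] (-16*t/pi + 4*sin(2*t)) dt = 2 - pi/2.

2 - pi/2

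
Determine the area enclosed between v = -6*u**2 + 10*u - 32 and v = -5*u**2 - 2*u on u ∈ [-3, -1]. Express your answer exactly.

On [-3, -1], (-6*u**2 + 10*u - 32) - (-5*u**2 - 2*u) = -u**2 + 12*u - 32 is ≤ 0 throughout, so the area is a single integral of |-u**2 + 12*u - 32|.
∫[-3,-1] (-u**2 + 12*u - 32) du = -362/3; the area of that piece is 362/3.

362/3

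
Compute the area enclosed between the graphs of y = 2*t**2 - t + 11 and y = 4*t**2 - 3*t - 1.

125/3

Set the curves equal: 2*t**2 - t + 11 = 4*t**2 - 3*t - 1, so -2*t**2 + 2*t + 12 = 0, which factors as -2*(t - 3)*(t + 2) = 0. The curves meet at t = -2, 3.
On [-2, 3], y = 2*t**2 - t + 11 is on top; that piece has area ∫[-2,3] (-2*t**2 + 2*t + 12) dt = 125/3.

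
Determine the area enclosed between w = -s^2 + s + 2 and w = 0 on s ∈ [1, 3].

3

The difference (-s^2 + s + 2) - (0) = -s^2 + s + 2 changes sign at s = 2 inside [1, 3], so split the integral there.
∫[1,2] (-s^2 + s + 2) ds = 7/6.
∫[2,3] (-s^2 + s + 2) ds = -11/6; the area of that piece is 11/6.
Total area = 7/6 + 11/6 = 3.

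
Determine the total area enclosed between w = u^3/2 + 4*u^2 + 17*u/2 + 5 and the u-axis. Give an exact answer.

The curve meets the u-axis where u^3/2 + 4*u^2 + 17*u/2 + 5 = 0, i.e. (u + 1)*(u + 2)*(u + 5)/2 = 0, at u = -5, -2, -1.
On [-5, -2] the curve lies above the axis; ∫[-5,-2] (u^3/2 + 4*u^2 + 17*u/2 + 5) du = 45/8, giving area 45/8.
On [-2, -1] the curve lies below the axis; ∫[-2,-1] (u^3/2 + 4*u^2 + 17*u/2 + 5) du = -7/24, giving area 7/24.
Total area = 45/8 + 7/24 = 71/12.

71/12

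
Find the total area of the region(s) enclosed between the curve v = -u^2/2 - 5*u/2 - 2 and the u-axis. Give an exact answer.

The curve meets the u-axis where -u^2/2 - 5*u/2 - 2 = 0, i.e. -(u + 1)*(u + 4)/2 = 0, at u = -4, -1.
On [-4, -1] the curve lies above the axis; ∫[-4,-1] (-u^2/2 - 5*u/2 - 2) du = 9/4, giving area 9/4.

9/4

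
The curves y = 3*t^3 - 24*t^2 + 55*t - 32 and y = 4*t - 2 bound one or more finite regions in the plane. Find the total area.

71/2

Set the curves equal: 3*t^3 - 24*t^2 + 55*t - 32 = 4*t - 2, so 3*t^3 - 24*t^2 + 51*t - 30 = 0, which factors as 3*(t - 5)*(t - 2)*(t - 1) = 0. The curves meet at t = 1, 2, 5.
On [1, 2], y = 3*t^3 - 24*t^2 + 55*t - 32 is on top; that piece has area ∫[1,2] (3*t^3 - 24*t^2 + 51*t - 30) dt = 7/4.
On [2, 5], y = 4*t - 2 is on top; that piece has area ∫[2,5] (-(3*t^3 - 24*t^2 + 51*t - 30)) dt = 135/4.
Total enclosed area = 7/4 + 135/4 = 71/2.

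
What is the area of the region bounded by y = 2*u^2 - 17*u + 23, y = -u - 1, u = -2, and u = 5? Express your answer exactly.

The difference (2*u^2 - 17*u + 23) - (-u - 1) = 2*u^2 - 16*u + 24 changes sign at u = 2 inside [-2, 5], so split the integral there.
∫[-2,2] (2*u^2 - 16*u + 24) du = 320/3.
∫[2,5] (2*u^2 - 16*u + 24) du = -18; the area of that piece is 18.
Total area = 320/3 + 18 = 374/3.

374/3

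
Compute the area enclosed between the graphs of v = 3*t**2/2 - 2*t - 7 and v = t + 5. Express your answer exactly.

54

Set the curves equal: 3*t**2/2 - 2*t - 7 = t + 5, so 3*t**2/2 - 3*t - 12 = 0, which factors as 3*(t - 4)*(t + 2)/2 = 0. The curves meet at t = -2, 4.
On [-2, 4], v = t + 5 is on top; that piece has area ∫[-2,4] (-(3*t**2/2 - 3*t - 12)) dt = 54.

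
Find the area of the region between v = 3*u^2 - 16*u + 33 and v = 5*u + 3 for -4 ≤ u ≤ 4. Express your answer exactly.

The difference (3*u^2 - 16*u + 33) - (5*u + 3) = 3*u^2 - 21*u + 30 changes sign at u = 2 inside [-4, 4], so split the integral there.
∫[-4,2] (3*u^2 - 21*u + 30) du = 378.
∫[2,4] (3*u^2 - 21*u + 30) du = -10; the area of that piece is 10.
Total area = 378 + 10 = 388.

388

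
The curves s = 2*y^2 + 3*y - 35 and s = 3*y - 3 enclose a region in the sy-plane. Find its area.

512/3

Both boundary curves give s as a function of y, so integrate with respect to y. Setting them equal: 2*y^2 - 32 = 0, i.e. 2*(y - 4)*(y + 4) = 0, so they meet at y = -4, 4.
For y in [-4, 4], s = 2*y^2 + 3*y - 35 is on the left; area = ∫[-4,4] (-(2*y^2 - 32)) dy = 512/3.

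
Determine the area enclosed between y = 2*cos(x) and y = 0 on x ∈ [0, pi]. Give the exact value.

4

The difference (2*cos(x)) - (0) = 2*cos(x) changes sign at x = pi/2 inside [0, pi], so split the integral there.
∫[0,pi/2] (2*cos(x)) dx = 2.
∫[pi/2,pi] (2*cos(x)) dx = -2; the area of that piece is 2.
Total area = 2 + 2 = 4.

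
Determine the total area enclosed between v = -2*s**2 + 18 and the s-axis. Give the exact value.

72

The curve meets the s-axis where -2*s**2 + 18 = 0, i.e. -2*(s - 3)*(s + 3) = 0, at s = -3, 3.
On [-3, 3] the curve lies above the axis; ∫[-3,3] (-2*s**2 + 18) ds = 72, giving area 72.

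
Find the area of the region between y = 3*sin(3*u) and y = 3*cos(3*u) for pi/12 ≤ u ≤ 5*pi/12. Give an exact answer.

On [pi/12, 5*pi/12], (3*sin(3*u)) - (3*cos(3*u)) = 3*sin(3*u) - 3*cos(3*u) is ≥ 0 throughout, so the area is a single integral of |3*sin(3*u) - 3*cos(3*u)|.
∫[pi/12,5*pi/12] (3*sin(3*u) - 3*cos(3*u)) du = 2*sqrt(2).

2*sqrt(2)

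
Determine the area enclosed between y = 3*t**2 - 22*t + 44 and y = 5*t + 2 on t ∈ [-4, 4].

508

The difference (3*t**2 - 22*t + 44) - (5*t + 2) = 3*t**2 - 27*t + 42 changes sign at t = 2 inside [-4, 4], so split the integral there.
∫[-4,2] (3*t**2 - 27*t + 42) dt = 486.
∫[2,4] (3*t**2 - 27*t + 42) dt = -22; the area of that piece is 22.
Total area = 486 + 22 = 508.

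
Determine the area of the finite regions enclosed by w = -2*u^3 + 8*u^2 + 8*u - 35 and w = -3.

Set the curves equal: -2*u^3 + 8*u^2 + 8*u - 35 = -3, so -2*u^3 + 8*u^2 + 8*u - 32 = 0, which factors as -2*(u - 4)*(u - 2)*(u + 2) = 0. The curves meet at u = -2, 2, 4.
On [-2, 2], w = -3 is on top; that piece has area ∫[-2,2] (-(-2*u^3 + 8*u^2 + 8*u - 32)) du = 256/3.
On [2, 4], w = -2*u^3 + 8*u^2 + 8*u - 35 is on top; that piece has area ∫[2,4] (-2*u^3 + 8*u^2 + 8*u - 32) du = 40/3.
Total enclosed area = 256/3 + 40/3 = 296/3.

296/3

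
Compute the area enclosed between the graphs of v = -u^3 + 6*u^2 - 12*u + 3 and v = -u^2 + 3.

Set the curves equal: -u^3 + 6*u^2 - 12*u + 3 = -u^2 + 3, so -u^3 + 7*u^2 - 12*u = 0, which factors as -u*(u - 4)*(u - 3) = 0. The curves meet at u = 0, 3, 4.
On [0, 3], v = -u^2 + 3 is on top; that piece has area ∫[0,3] (-(-u^3 + 7*u^2 - 12*u)) du = 45/4.
On [3, 4], v = -u^3 + 6*u^2 - 12*u + 3 is on top; that piece has area ∫[3,4] (-u^3 + 7*u^2 - 12*u) du = 7/12.
Total enclosed area = 45/4 + 7/12 = 71/6.

71/6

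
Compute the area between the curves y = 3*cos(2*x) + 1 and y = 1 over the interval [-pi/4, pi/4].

On [-pi/4, pi/4], (3*cos(2*x) + 1) - (1) = 3*cos(2*x) is ≥ 0 throughout, so the area is a single integral of |3*cos(2*x)|.
∫[-pi/4,pi/4] (3*cos(2*x)) dx = 3.

3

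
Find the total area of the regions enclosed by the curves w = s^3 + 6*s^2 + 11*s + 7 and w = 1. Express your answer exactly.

1/2

Set the curves equal: s^3 + 6*s^2 + 11*s + 7 = 1, so s^3 + 6*s^2 + 11*s + 6 = 0, which factors as (s + 1)*(s + 2)*(s + 3) = 0. The curves meet at s = -3, -2, -1.
On [-3, -2], w = s^3 + 6*s^2 + 11*s + 7 is on top; that piece has area ∫[-3,-2] (s^3 + 6*s^2 + 11*s + 6) ds = 1/4.
On [-2, -1], w = 1 is on top; that piece has area ∫[-2,-1] (-(s^3 + 6*s^2 + 11*s + 6)) ds = 1/4.
Total enclosed area = 1/4 + 1/4 = 1/2.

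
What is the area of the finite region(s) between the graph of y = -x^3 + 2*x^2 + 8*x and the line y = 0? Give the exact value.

The curve meets the x-axis where -x^3 + 2*x^2 + 8*x = 0, i.e. -x*(x - 4)*(x + 2) = 0, at x = -2, 0, 4.
On [-2, 0] the curve lies below the axis; ∫[-2,0] (-x^3 + 2*x^2 + 8*x) dx = -20/3, giving area 20/3.
On [0, 4] the curve lies above the axis; ∫[0,4] (-x^3 + 2*x^2 + 8*x) dx = 128/3, giving area 128/3.
Total area = 20/3 + 128/3 = 148/3.

148/3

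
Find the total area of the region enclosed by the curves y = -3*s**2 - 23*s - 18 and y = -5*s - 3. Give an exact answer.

32

Set the curves equal: -3*s**2 - 23*s - 18 = -5*s - 3, so -3*s**2 - 18*s - 15 = 0, which factors as -3*(s + 1)*(s + 5) = 0. The curves meet at s = -5, -1.
On [-5, -1], y = -3*s**2 - 23*s - 18 is on top; that piece has area ∫[-5,-1] (-3*s**2 - 18*s - 15) ds = 32.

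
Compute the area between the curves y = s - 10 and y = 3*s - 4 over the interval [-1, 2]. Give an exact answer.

On [-1, 2], (s - 10) - (3*s - 4) = -2*s - 6 is ≤ 0 throughout, so the area is a single integral of |-2*s - 6|.
∫[-1,2] (-2*s - 6) ds = -21; the area of that piece is 21.

21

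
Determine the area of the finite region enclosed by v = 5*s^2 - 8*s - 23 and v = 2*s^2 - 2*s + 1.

Set the curves equal: 5*s^2 - 8*s - 23 = 2*s^2 - 2*s + 1, so 3*s^2 - 6*s - 24 = 0, which factors as 3*(s - 4)*(s + 2) = 0. The curves meet at s = -2, 4.
On [-2, 4], v = 2*s^2 - 2*s + 1 is on top; that piece has area ∫[-2,4] (-(3*s^2 - 6*s - 24)) ds = 108.

108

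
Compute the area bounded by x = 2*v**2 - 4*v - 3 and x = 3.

64/3

Both boundary curves give x as a function of v, so integrate with respect to v. Setting them equal: 2*v**2 - 4*v - 6 = 0, i.e. 2*(v - 3)*(v + 1) = 0, so they meet at v = -1, 3.
For v in [-1, 3], x = 2*v**2 - 4*v - 3 is on the left; area = ∫[-1,3] (-(2*v**2 - 4*v - 6)) dv = 64/3.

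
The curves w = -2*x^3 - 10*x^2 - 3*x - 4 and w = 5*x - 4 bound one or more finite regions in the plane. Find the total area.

71/3

Set the curves equal: -2*x^3 - 10*x^2 - 3*x - 4 = 5*x - 4, so -2*x^3 - 10*x^2 - 8*x = 0, which factors as -2*x*(x + 1)*(x + 4) = 0. The curves meet at x = -4, -1, 0.
On [-4, -1], w = 5*x - 4 is on top; that piece has area ∫[-4,-1] (-(-2*x^3 - 10*x^2 - 8*x)) dx = 45/2.
On [-1, 0], w = -2*x^3 - 10*x^2 - 3*x - 4 is on top; that piece has area ∫[-1,0] (-2*x^3 - 10*x^2 - 8*x) dx = 7/6.
Total enclosed area = 45/2 + 7/6 = 71/3.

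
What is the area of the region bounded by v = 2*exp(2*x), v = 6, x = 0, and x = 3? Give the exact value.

The difference (2*exp(2*x)) - (6) = 2*exp(2*x) - 6 changes sign at x = log(3)/2 inside [0, 3], so split the integral there.
∫[0,log(3)/2] (2*exp(2*x) - 6) dx = 2 - log(27); the area of that piece is -2 + log(27).
∫[log(3)/2,3] (2*exp(2*x) - 6) dx = -21 + 3*log(3) + exp(6).
Total area = (-2 + log(27)) + (-21 + 3*log(3) + exp(6)) = -23 + 6*log(3) + exp(6).

-23 + 6*log(3) + exp(6)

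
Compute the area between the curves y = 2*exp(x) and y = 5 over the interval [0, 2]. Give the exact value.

The difference (2*exp(x)) - (5) = 2*exp(x) - 5 changes sign at x = log(5/2) inside [0, 2], so split the integral there.
∫[0,log(5/2)] (2*exp(x) - 5) dx = log(32/3125) + 3; the area of that piece is -3 + log(3125/32).
∫[log(5/2),2] (2*exp(x) - 5) dx = -15 - 5*log(2) + 5*log(5) + 2*exp(2).
Total area = (-3 + log(3125/32)) + (-15 - 5*log(2) + 5*log(5) + 2*exp(2)) = -18 - 10*log(2) + 2*exp(2) + 10*log(5).

-18 - 10*log(2) + 2*exp(2) + 10*log(5)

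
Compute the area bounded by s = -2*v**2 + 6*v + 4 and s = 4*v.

9

Both boundary curves give s as a function of v, so integrate with respect to v. Setting them equal: -2*v**2 + 2*v + 4 = 0, i.e. -2*(v - 2)*(v + 1) = 0, so they meet at v = -1, 2.
For v in [-1, 2], s = -2*v**2 + 6*v + 4 is on the right; area = ∫[-1,2] (-2*v**2 + 2*v + 4) dv = 9.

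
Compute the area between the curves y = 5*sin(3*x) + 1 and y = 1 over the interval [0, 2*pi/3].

The difference (5*sin(3*x) + 1) - (1) = 5*sin(3*x) changes sign at x = pi/3 inside [0, 2*pi/3], so split the integral there.
∫[0,pi/3] (5*sin(3*x)) dx = 10/3.
∫[pi/3,2*pi/3] (5*sin(3*x)) dx = -10/3; the area of that piece is 10/3.
Total area = 10/3 + 10/3 = 20/3.

20/3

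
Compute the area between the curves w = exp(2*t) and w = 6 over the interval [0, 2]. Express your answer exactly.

-35/2 + 6*log(6) + exp(4)/2

The difference (exp(2*t)) - (6) = exp(2*t) - 6 changes sign at t = log(6)/2 inside [0, 2], so split the integral there.
∫[0,log(6)/2] (exp(2*t) - 6) dt = 5/2 - log(216); the area of that piece is -5/2 + log(216).
∫[log(6)/2,2] (exp(2*t) - 6) dt = -15 + 3*log(6) + exp(4)/2.
Total area = (-5/2 + log(216)) + (-15 + 3*log(6) + exp(4)/2) = -35/2 + 6*log(6) + exp(4)/2.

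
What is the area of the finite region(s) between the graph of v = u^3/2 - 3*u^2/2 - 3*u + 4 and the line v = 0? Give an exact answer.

The curve meets the u-axis where u^3/2 - 3*u^2/2 - 3*u + 4 = 0, i.e. (u - 4)*(u - 1)*(u + 2)/2 = 0, at u = -2, 1, 4.
On [-2, 1] the curve lies above the axis; ∫[-2,1] (u^3/2 - 3*u^2/2 - 3*u + 4) du = 81/8, giving area 81/8.
On [1, 4] the curve lies below the axis; ∫[1,4] (u^3/2 - 3*u^2/2 - 3*u + 4) du = -81/8, giving area 81/8.
Total area = 81/8 + 81/8 = 81/4.

81/4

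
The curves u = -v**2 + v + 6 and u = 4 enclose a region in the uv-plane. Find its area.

9/2

Both boundary curves give u as a function of v, so integrate with respect to v. Setting them equal: -v**2 + v + 2 = 0, i.e. -(v - 2)*(v + 1) = 0, so they meet at v = -1, 2.
For v in [-1, 2], u = -v**2 + v + 6 is on the right; area = ∫[-1,2] (-v**2 + v + 2) dv = 9/2.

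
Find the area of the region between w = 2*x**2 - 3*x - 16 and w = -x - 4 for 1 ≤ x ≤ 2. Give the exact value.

On [1, 2], (2*x**2 - 3*x - 16) - (-x - 4) = 2*x**2 - 2*x - 12 is ≤ 0 throughout, so the area is a single integral of |2*x**2 - 2*x - 12|.
∫[1,2] (2*x**2 - 2*x - 12) dx = -31/3; the area of that piece is 31/3.

31/3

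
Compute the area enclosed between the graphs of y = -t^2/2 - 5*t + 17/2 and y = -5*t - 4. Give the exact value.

250/3

Set the curves equal: -t^2/2 - 5*t + 17/2 = -5*t - 4, so -t^2/2 + 25/2 = 0, which factors as -(t - 5)*(t + 5)/2 = 0. The curves meet at t = -5, 5.
On [-5, 5], y = -t^2/2 - 5*t + 17/2 is on top; that piece has area ∫[-5,5] (-t^2/2 + 25/2) dt = 250/3.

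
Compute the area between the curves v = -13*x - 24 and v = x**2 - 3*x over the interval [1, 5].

772/3

On [1, 5], (-13*x - 24) - (x**2 - 3*x) = -x**2 - 10*x - 24 is ≤ 0 throughout, so the area is a single integral of |-x**2 - 10*x - 24|.
∫[1,5] (-x**2 - 10*x - 24) dx = -772/3; the area of that piece is 772/3.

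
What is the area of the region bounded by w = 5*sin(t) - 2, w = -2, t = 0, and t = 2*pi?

The difference (5*sin(t) - 2) - (-2) = 5*sin(t) changes sign at t = pi inside [0, 2*pi], so split the integral there.
∫[0,pi] (5*sin(t)) dt = 10.
∫[pi,2*pi] (5*sin(t)) dt = -10; the area of that piece is 10.
Total area = 10 + 10 = 20.

20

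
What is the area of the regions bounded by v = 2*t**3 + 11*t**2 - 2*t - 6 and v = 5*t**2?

Set the curves equal: 2*t**3 + 11*t**2 - 2*t - 6 = 5*t**2, so 2*t**3 + 6*t**2 - 2*t - 6 = 0, which factors as 2*(t - 1)*(t + 1)*(t + 3) = 0. The curves meet at t = -3, -1, 1.
On [-3, -1], v = 2*t**3 + 11*t**2 - 2*t - 6 is on top; that piece has area ∫[-3,-1] (2*t**3 + 6*t**2 - 2*t - 6) dt = 8.
On [-1, 1], v = 5*t**2 is on top; that piece has area ∫[-1,1] (-(2*t**3 + 6*t**2 - 2*t - 6)) dt = 8.
Total enclosed area = 8 + 8 = 16.

16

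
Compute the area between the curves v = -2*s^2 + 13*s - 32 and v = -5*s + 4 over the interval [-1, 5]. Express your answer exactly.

The difference (-2*s^2 + 13*s - 32) - (-5*s + 4) = -2*s^2 + 18*s - 36 changes sign at s = 3 inside [-1, 5], so split the integral there.
∫[-1,3] (-2*s^2 + 18*s - 36) ds = -272/3; the area of that piece is 272/3.
∫[3,5] (-2*s^2 + 18*s - 36) ds = 20/3.
Total area = 272/3 + 20/3 = 292/3.

292/3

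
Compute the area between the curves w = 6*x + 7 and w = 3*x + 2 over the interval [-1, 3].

On [-1, 3], (6*x + 7) - (3*x + 2) = 3*x + 5 is ≥ 0 throughout, so the area is a single integral of |3*x + 5|.
∫[-1,3] (3*x + 5) dx = 32.

32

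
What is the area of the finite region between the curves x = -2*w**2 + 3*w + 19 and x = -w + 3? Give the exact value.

Both boundary curves give x as a function of w, so integrate with respect to w. Setting them equal: -2*w**2 + 4*w + 16 = 0, i.e. -2*(w - 4)*(w + 2) = 0, so they meet at w = -2, 4.
For w in [-2, 4], x = -2*w**2 + 3*w + 19 is on the right; area = ∫[-2,4] (-2*w**2 + 4*w + 16) dw = 72.

72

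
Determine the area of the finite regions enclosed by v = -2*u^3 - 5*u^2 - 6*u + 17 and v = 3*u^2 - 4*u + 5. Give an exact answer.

71/3

Set the curves equal: -2*u^3 - 5*u^2 - 6*u + 17 = 3*u^2 - 4*u + 5, so -2*u^3 - 8*u^2 - 2*u + 12 = 0, which factors as -2*(u - 1)*(u + 2)*(u + 3) = 0. The curves meet at u = -3, -2, 1.
On [-3, -2], v = 3*u^2 - 4*u + 5 is on top; that piece has area ∫[-3,-2] (-(-2*u^3 - 8*u^2 - 2*u + 12)) du = 7/6.
On [-2, 1], v = -2*u^3 - 5*u^2 - 6*u + 17 is on top; that piece has area ∫[-2,1] (-2*u^3 - 8*u^2 - 2*u + 12) du = 45/2.
Total enclosed area = 7/6 + 45/2 = 71/3.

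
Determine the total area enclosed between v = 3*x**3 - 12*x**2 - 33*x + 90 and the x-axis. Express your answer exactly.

863/2

The curve meets the x-axis where 3*x**3 - 12*x**2 - 33*x + 90 = 0, i.e. 3*(x - 5)*(x - 2)*(x + 3) = 0, at x = -3, 2, 5.
On [-3, 2] the curve lies above the axis; ∫[-3,2] (3*x**3 - 12*x**2 - 33*x + 90) dx = 1375/4, giving area 1375/4.
On [2, 5] the curve lies below the axis; ∫[2,5] (3*x**3 - 12*x**2 - 33*x + 90) dx = -351/4, giving area 351/4.
Total area = 1375/4 + 351/4 = 863/2.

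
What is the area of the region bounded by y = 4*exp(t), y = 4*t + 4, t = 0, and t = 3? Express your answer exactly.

-34 + 4*exp(3)

On [0, 3], (4*exp(t)) - (4*t + 4) = -4*t + 4*exp(t) - 4 is ≥ 0 throughout, so the area is a single integral of |-4*t + 4*exp(t) - 4|.
∫[0,3] (-4*t + 4*exp(t) - 4) dt = -34 + 4*exp(3).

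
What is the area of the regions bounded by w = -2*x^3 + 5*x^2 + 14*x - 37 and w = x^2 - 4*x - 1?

Set the curves equal: -2*x^3 + 5*x^2 + 14*x - 37 = x^2 - 4*x - 1, so -2*x^3 + 4*x^2 + 18*x - 36 = 0, which factors as -2*(x - 3)*(x - 2)*(x + 3) = 0. The curves meet at x = -3, 2, 3.
On [-3, 2], w = x^2 - 4*x - 1 is on top; that piece has area ∫[-3,2] (-(-2*x^3 + 4*x^2 + 18*x - 36)) dx = 875/6.
On [2, 3], w = -2*x^3 + 5*x^2 + 14*x - 37 is on top; that piece has area ∫[2,3] (-2*x^3 + 4*x^2 + 18*x - 36) dx = 11/6.
Total enclosed area = 875/6 + 11/6 = 443/3.

443/3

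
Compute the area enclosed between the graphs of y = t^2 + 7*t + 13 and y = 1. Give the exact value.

1/6

Set the curves equal: t^2 + 7*t + 13 = 1, so t^2 + 7*t + 12 = 0, which factors as (t + 3)*(t + 4) = 0. The curves meet at t = -4, -3.
On [-4, -3], y = 1 is on top; that piece has area ∫[-4,-3] (-(t^2 + 7*t + 12)) dt = 1/6.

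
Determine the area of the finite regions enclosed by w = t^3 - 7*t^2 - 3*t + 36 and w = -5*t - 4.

1741/12

Set the curves equal: t^3 - 7*t^2 - 3*t + 36 = -5*t - 4, so t^3 - 7*t^2 + 2*t + 40 = 0, which factors as (t - 5)*(t - 4)*(t + 2) = 0. The curves meet at t = -2, 4, 5.
On [-2, 4], w = t^3 - 7*t^2 - 3*t + 36 is on top; that piece has area ∫[-2,4] (t^3 - 7*t^2 + 2*t + 40) dt = 144.
On [4, 5], w = -5*t - 4 is on top; that piece has area ∫[4,5] (-(t^3 - 7*t^2 + 2*t + 40)) dt = 13/12.
Total enclosed area = 144 + 13/12 = 1741/12.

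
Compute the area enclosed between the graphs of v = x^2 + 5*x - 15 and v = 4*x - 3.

Set the curves equal: x^2 + 5*x - 15 = 4*x - 3, so x^2 + x - 12 = 0, which factors as (x - 3)*(x + 4) = 0. The curves meet at x = -4, 3.
On [-4, 3], v = 4*x - 3 is on top; that piece has area ∫[-4,3] (-(x^2 + x - 12)) dx = 343/6.

343/6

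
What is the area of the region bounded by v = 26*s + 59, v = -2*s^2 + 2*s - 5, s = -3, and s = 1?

536/3

On [-3, 1], (26*s + 59) - (-2*s^2 + 2*s - 5) = 2*s^2 + 24*s + 64 is ≥ 0 throughout, so the area is a single integral of |2*s^2 + 24*s + 64|.
∫[-3,1] (2*s^2 + 24*s + 64) ds = 536/3.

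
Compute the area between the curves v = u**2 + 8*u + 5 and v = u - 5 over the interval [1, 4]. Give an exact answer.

On [1, 4], (u**2 + 8*u + 5) - (u - 5) = u**2 + 7*u + 10 is ≥ 0 throughout, so the area is a single integral of |u**2 + 7*u + 10|.
∫[1,4] (u**2 + 7*u + 10) du = 207/2.

207/2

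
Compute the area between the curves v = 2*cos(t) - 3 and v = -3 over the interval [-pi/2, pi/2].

On [-pi/2, pi/2], (2*cos(t) - 3) - (-3) = 2*cos(t) is ≥ 0 throughout, so the area is a single integral of |2*cos(t)|.
∫[-pi/2,pi/2] (2*cos(t)) dt = 4.

4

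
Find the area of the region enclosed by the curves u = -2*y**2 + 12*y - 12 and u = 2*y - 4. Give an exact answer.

Both boundary curves give u as a function of y, so integrate with respect to y. Setting them equal: -2*y**2 + 10*y - 8 = 0, i.e. -2*(y - 4)*(y - 1) = 0, so they meet at y = 1, 4.
For y in [1, 4], u = -2*y**2 + 12*y - 12 is on the right; area = ∫[1,4] (-2*y**2 + 10*y - 8) dy = 9.

9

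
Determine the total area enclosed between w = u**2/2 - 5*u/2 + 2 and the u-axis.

The curve meets the u-axis where u**2/2 - 5*u/2 + 2 = 0, i.e. (u - 4)*(u - 1)/2 = 0, at u = 1, 4.
On [1, 4] the curve lies below the axis; ∫[1,4] (u**2/2 - 5*u/2 + 2) du = -9/4, giving area 9/4.

9/4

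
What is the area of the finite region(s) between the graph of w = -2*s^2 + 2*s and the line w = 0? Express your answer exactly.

1/3

The curve meets the s-axis where -2*s^2 + 2*s = 0, i.e. -2*s*(s - 1) = 0, at s = 0, 1.
On [0, 1] the curve lies above the axis; ∫[0,1] (-2*s^2 + 2*s) ds = 1/3, giving area 1/3.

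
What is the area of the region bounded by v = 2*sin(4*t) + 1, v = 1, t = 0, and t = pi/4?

1

On [0, pi/4], (2*sin(4*t) + 1) - (1) = 2*sin(4*t) is ≥ 0 throughout, so the area is a single integral of |2*sin(4*t)|.
∫[0,pi/4] (2*sin(4*t)) dt = 1.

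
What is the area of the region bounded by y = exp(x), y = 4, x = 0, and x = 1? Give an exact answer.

5 - exp(1)

On [0, 1], (exp(x)) - (4) = exp(x) - 4 is ≤ 0 throughout, so the area is a single integral of |exp(x) - 4|.
∫[0,1] (exp(x) - 4) dx = -5 + exp(1); the area of that piece is 5 - exp(1).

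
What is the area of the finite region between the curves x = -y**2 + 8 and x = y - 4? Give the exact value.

343/6

Both boundary curves give x as a function of y, so integrate with respect to y. Setting them equal: -y**2 - y + 12 = 0, i.e. -(y - 3)*(y + 4) = 0, so they meet at y = -4, 3.
For y in [-4, 3], x = -y**2 + 8 is on the right; area = ∫[-4,3] (-y**2 - y + 12) dy = 343/6.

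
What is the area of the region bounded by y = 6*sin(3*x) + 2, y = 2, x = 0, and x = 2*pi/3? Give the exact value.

8

The difference (6*sin(3*x) + 2) - (2) = 6*sin(3*x) changes sign at x = pi/3 inside [0, 2*pi/3], so split the integral there.
∫[0,pi/3] (6*sin(3*x)) dx = 4.
∫[pi/3,2*pi/3] (6*sin(3*x)) dx = -4; the area of that piece is 4.
Total area = 4 + 4 = 8.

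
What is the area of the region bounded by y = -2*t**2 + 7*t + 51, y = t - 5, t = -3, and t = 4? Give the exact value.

1057/3

On [-3, 4], (-2*t**2 + 7*t + 51) - (t - 5) = -2*t**2 + 6*t + 56 is ≥ 0 throughout, so the area is a single integral of |-2*t**2 + 6*t + 56|.
∫[-3,4] (-2*t**2 + 6*t + 56) dt = 1057/3.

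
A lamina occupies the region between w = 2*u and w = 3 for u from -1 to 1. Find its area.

On [-1, 1], (2*u) - (3) = 2*u - 3 is ≤ 0 throughout, so the area is a single integral of |2*u - 3|.
∫[-1,1] (2*u - 3) du = -6; the area of that piece is 6.

6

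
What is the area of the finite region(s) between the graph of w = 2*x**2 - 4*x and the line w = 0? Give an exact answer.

The curve meets the x-axis where 2*x**2 - 4*x = 0, i.e. 2*x*(x - 2) = 0, at x = 0, 2.
On [0, 2] the curve lies below the axis; ∫[0,2] (2*x**2 - 4*x) dx = -8/3, giving area 8/3.

8/3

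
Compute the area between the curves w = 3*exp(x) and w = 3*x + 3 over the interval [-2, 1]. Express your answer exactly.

On [-2, 1], (3*exp(x)) - (3*x + 3) = -3*x + 3*exp(x) - 3 is ≥ 0 throughout, so the area is a single integral of |-3*x + 3*exp(x) - 3|.
∫[-2,1] (-3*x + 3*exp(x) - 3) dx = -9/2 - 3*exp(-2) + 3*exp(1).

-9/2 - 3*exp(-2) + 3*exp(1)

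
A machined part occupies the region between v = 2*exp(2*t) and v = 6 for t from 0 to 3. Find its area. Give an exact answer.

The difference (2*exp(2*t)) - (6) = 2*exp(2*t) - 6 changes sign at t = log(3)/2 inside [0, 3], so split the integral there.
∫[0,log(3)/2] (2*exp(2*t) - 6) dt = 2 - log(27); the area of that piece is -2 + log(27).
∫[log(3)/2,3] (2*exp(2*t) - 6) dt = -21 + 3*log(3) + exp(6).
Total area = (-2 + log(27)) + (-21 + 3*log(3) + exp(6)) = -23 + 6*log(3) + exp(6).

-23 + 6*log(3) + exp(6)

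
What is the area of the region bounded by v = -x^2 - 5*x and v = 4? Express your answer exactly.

9/2

Set the curves equal: -x^2 - 5*x = 4, so -x^2 - 5*x - 4 = 0, which factors as -(x + 1)*(x + 4) = 0. The curves meet at x = -4, -1.
On [-4, -1], v = -x^2 - 5*x is on top; that piece has area ∫[-4,-1] (-x^2 - 5*x - 4) dx = 9/2.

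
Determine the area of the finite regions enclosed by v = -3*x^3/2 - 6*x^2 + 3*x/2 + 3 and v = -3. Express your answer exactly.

Set the curves equal: -3*x^3/2 - 6*x^2 + 3*x/2 + 3 = -3, so -3*x^3/2 - 6*x^2 + 3*x/2 + 6 = 0, which factors as -3*(x - 1)*(x + 1)*(x + 4)/2 = 0. The curves meet at x = -4, -1, 1.
On [-4, -1], v = -3 is on top; that piece has area ∫[-4,-1] (-(-3*x^3/2 - 6*x^2 + 3*x/2 + 6)) dx = 189/8.
On [-1, 1], v = -3*x^3/2 - 6*x^2 + 3*x/2 + 3 is on top; that piece has area ∫[-1,1] (-3*x^3/2 - 6*x^2 + 3*x/2 + 6) dx = 8.
Total enclosed area = 189/8 + 8 = 253/8.

253/8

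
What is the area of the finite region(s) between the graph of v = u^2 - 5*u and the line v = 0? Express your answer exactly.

125/6

The curve meets the u-axis where u^2 - 5*u = 0, i.e. u*(u - 5) = 0, at u = 0, 5.
On [0, 5] the curve lies below the axis; ∫[0,5] (u^2 - 5*u) du = -125/6, giving area 125/6.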